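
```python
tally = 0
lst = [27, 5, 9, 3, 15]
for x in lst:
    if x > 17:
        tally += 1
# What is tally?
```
Trace:
  tally=0
  tally=1, x=27
  tally=1, x=5
  tally=1, x=9
  tally=1, x=3
  tally=1, x=15

Final answer: 1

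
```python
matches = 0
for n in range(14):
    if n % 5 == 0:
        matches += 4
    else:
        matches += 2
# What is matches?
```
Trace:
  matches=0
  matches=4, n=0
  matches=6, n=1
  matches=8, n=2
  matches=10, n=3
  matches=12, n=4
  matches=16, n=5
  matches=18, n=6
  matches=20, n=7
  matches=22, n=8
  matches=24, n=9
  matches=28, n=10
  matches=30, n=11
  matches=32, n=12
  matches=34, n=13

Final answer: 34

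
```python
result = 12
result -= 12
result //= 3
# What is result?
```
Trace:
  result=12
  result=0
  result=0

Final answer: 0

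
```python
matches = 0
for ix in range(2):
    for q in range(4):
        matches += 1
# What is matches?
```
Trace:
  matches=0
  matches=1, ix=0, q=0
  matches=2, ix=0, q=1
  matches=3, ix=0, q=2
  matches=4, ix=0, q=3
  matches=5, ix=1, q=0
  matches=6, ix=1, q=1
  matches=7, ix=1, q=2
  matches=8, ix=1, q=3

Final answer: 8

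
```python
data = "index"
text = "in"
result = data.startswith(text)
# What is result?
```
Trace:
  data='index'
  data='index', text='in'
  data='index', text='in', result=True

Final answer: True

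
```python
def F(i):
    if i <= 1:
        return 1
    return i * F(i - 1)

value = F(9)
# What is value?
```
Call trace:
F(i=9)
  F(i=8)
    F(i=7)
      F(i=6)
        F(i=5)
          F(i=4)
            F(i=3)
              F(i=2)
                F(i=1)
                -> return 1
              -> return 2
            -> return 6
          -> return 24
        -> return 120
      -> return 720
    -> return 5040
  -> return 40320
-> return 362880

Final answer: 362880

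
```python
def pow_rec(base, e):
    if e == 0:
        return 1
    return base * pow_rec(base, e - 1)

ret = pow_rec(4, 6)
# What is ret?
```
Call trace:
pow_rec(base=4, e=6)
  pow_rec(base=4, e=5)
    pow_rec(base=4, e=4)
      pow_rec(base=4, e=3)
        pow_rec(base=4, e=2)
          pow_rec(base=4, e=1)
            pow_rec(base=4, e=0)
            -> return 1
          -> return 4
        -> return 16
      -> return 64
    -> return 256
  -> return 1024
-> return 4096

Final answer: 4096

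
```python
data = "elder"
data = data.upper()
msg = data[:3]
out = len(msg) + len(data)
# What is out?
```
Trace:
  data='elder'
  data='ELDER'
  data='ELDER', msg='ELD'
  data='ELDER', msg='ELD', out=8

Final answer: 8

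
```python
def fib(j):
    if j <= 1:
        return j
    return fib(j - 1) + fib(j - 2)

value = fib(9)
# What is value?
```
Call trace (a repeated sub-call is expanded the first time; later identical calls just restate its return value):
fib(j=9)
  fib(j=8)
    fib(j=7)
      fib(j=6)
        fib(j=5)
          fib(j=4)
            fib(j=3)
              fib(j=2)
                fib(j=1)
                -> return 1
                fib(j=0)
                -> return 0
              -> return 1
              fib(j=1)
              -> return 1
            -> return 2
            fib(j=2) -> return 1  (same call as traced above)
          -> return 3
          fib(j=3) -> return 2  (same call as traced above)
        -> return 5
        fib(j=4) -> return 3  (same call as traced above)
      -> return 8
      fib(j=5) -> return 5  (same call as traced above)
    -> return 13
    fib(j=6) -> return 8  (same call as traced above)
  -> return 21
  fib(j=7) -> return 13  (same call as traced above)
-> return 34

Final answer: 34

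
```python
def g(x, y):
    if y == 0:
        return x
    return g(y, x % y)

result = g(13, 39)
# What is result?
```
Call trace:
g(x=13, y=39)
  g(x=39, y=13)
    g(x=13, y=0)
    -> return 13
  -> return 13
-> return 13

Final answer: 13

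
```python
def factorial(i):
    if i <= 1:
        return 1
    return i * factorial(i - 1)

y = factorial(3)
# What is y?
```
Call trace:
factorial(i=3)
  factorial(i=2)
    factorial(i=1)
    -> return 1
  -> return 2
-> return 6

Final answer: 6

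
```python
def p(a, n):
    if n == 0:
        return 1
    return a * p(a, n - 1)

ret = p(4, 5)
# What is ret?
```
Call trace:
p(a=4, n=5)
  p(a=4, n=4)
    p(a=4, n=3)
      p(a=4, n=2)
        p(a=4, n=1)
          p(a=4, n=0)
          -> return 1
        -> return 4
      -> return 16
    -> return 64
  -> return 256
-> return 1024

Final answer: 1024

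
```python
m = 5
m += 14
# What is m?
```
Trace:
  m=5
  m=19

Final answer: 19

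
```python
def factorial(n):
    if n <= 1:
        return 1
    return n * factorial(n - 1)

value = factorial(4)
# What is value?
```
Call trace:
factorial(n=4)
  factorial(n=3)
    factorial(n=2)
      factorial(n=1)
      -> return 1
    -> return 2
  -> return 6
-> return 24

Final answer: 24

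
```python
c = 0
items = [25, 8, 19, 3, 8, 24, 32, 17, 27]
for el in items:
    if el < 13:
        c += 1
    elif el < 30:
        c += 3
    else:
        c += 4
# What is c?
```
Trace:
  c=0
  c=3, el=25
  c=4, el=8
  c=7, el=19
  c=8, el=3
  c=9, el=8
  c=12, el=24
  c=16, el=32
  c=19, el=17
  c=22, el=27

Final answer: 22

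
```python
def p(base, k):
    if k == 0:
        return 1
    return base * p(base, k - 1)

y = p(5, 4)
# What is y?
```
Call trace:
p(base=5, k=4)
  p(base=5, k=3)
    p(base=5, k=2)
      p(base=5, k=1)
        p(base=5, k=0)
        -> return 1
      -> return 5
    -> return 25
  -> return 125
-> return 625

Final answer: 625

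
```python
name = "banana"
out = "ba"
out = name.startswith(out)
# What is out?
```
Trace:
  name='banana'
  name='banana', out='ba'
  name='banana', out=True

Final answer: True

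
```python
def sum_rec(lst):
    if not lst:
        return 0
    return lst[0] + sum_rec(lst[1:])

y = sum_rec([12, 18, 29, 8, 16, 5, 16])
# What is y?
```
Call trace:
sum_rec(lst=[12, 18, 29, 8, 16, 5, 16])
  sum_rec(lst=[18, 29, 8, 16, 5, 16])
    sum_rec(lst=[29, 8, 16, 5, 16])
      sum_rec(lst=[8, 16, 5, 16])
        sum_rec(lst=[16, 5, 16])
          sum_rec(lst=[5, 16])
            sum_rec(lst=[16])
              sum_rec(lst=[])
              -> return 0
            -> return 16
          -> return 21
        -> return 37
      -> return 45
    -> return 74
  -> return 92
-> return 104

Final answer: 104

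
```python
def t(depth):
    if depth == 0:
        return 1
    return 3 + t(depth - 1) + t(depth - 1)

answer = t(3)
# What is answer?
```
Call trace (a repeated sub-call is expanded the first time; later identical calls just restate its return value):
t(depth=3)
  t(depth=2)
    t(depth=1)
      t(depth=0)
      -> return 1
      t(depth=0)
      -> return 1
    -> return 5
    t(depth=1) -> return 5  (same call as traced above)
  -> return 13
  t(depth=2) -> return 13  (same call as traced above)
-> return 29

Final answer: 29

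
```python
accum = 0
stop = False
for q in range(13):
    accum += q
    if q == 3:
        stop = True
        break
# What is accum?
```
Trace:
  accum=0
  accum=0, stop=False
  accum=0, stop=False, q=0
  accum=1, stop=False, q=1
  accum=3, stop=False, q=2
  accum=6, stop=True, q=3

Final answer: 6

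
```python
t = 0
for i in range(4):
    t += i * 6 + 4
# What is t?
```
Trace:
  t=0
  t=4, i=0
  t=14, i=1
  t=30, i=2
  t=52, i=3

Final answer: 52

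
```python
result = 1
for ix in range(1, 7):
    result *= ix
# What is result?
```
Trace:
  result=1
  result=1, ix=1
  result=2, ix=2
  result=6, ix=3
  result=24, ix=4
  result=120, ix=5
  result=720, ix=6

Final answer: 720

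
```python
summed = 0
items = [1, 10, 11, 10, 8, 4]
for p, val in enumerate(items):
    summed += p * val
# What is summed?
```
Trace:
  summed=0
  summed=0, p=0, val=1
  summed=10, p=1, val=10
  summed=32, p=2, val=11
  summed=62, p=3, val=10
  summed=94, p=4, val=8
  summed=114, p=5, val=4

Final answer: 114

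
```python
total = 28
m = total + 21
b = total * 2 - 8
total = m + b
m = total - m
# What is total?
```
Trace:
  total=28
  total=28, m=49
  total=28, m=49, b=48
  total=97, m=49, b=48
  total=97, m=48, b=48

Final answer: 97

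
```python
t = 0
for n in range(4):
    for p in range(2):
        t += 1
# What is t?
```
Trace:
  t=0
  t=1, n=0, p=0
  t=2, n=0, p=1
  t=3, n=1, p=0
  t=4, n=1, p=1
  t=5, n=2, p=0
  t=6, n=2, p=1
  t=7, n=3, p=0
  t=8, n=3, p=1

Final answer: 8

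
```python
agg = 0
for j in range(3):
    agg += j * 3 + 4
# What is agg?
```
Trace:
  agg=0
  agg=4, j=0
  agg=11, j=1
  agg=21, j=2

Final answer: 21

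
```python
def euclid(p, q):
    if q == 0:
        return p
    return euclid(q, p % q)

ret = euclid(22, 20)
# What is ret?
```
Call trace:
euclid(p=22, q=20)
  euclid(p=20, q=2)
    euclid(p=2, q=0)
    -> return 2
  -> return 2
-> return 2

Final answer: 2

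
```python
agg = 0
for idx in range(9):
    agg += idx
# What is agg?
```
Trace:
  agg=0
  agg=0, idx=0
  agg=1, idx=1
  agg=3, idx=2
  agg=6, idx=3
  agg=10, idx=4
  agg=15, idx=5
  agg=21, idx=6
  agg=28, idx=7
  agg=36, idx=8

Final answer: 36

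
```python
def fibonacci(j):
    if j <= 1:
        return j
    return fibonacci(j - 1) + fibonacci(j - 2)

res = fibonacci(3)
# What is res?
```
Call trace:
fibonacci(j=3)
  fibonacci(j=2)
    fibonacci(j=1)
    -> return 1
    fibonacci(j=0)
    -> return 0
  -> return 1
  fibonacci(j=1)
  -> return 1
-> return 2

Final answer: 2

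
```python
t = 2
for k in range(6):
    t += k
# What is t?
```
Trace:
  t=2
  t=2, k=0
  t=3, k=1
  t=5, k=2
  t=8, k=3
  t=12, k=4
  t=17, k=5

Final answer: 17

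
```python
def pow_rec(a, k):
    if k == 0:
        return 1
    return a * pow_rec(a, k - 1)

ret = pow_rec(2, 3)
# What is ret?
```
Call trace:
pow_rec(a=2, k=3)
  pow_rec(a=2, k=2)
    pow_rec(a=2, k=1)
      pow_rec(a=2, k=0)
      -> return 1
    -> return 2
  -> return 4
-> return 8

Final answer: 8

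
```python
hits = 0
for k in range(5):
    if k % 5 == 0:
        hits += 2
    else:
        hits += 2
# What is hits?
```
Trace:
  hits=0
  hits=2, k=0
  hits=4, k=1
  hits=6, k=2
  hits=8, k=3
  hits=10, k=4

Final answer: 10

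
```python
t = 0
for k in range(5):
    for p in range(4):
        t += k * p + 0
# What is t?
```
Trace:
  t=0
  t=0, k=0, p=0
  t=0, k=0, p=1
  t=0, k=0, p=2
  t=0, k=0, p=3
  t=0, k=1, p=0
  t=1, k=1, p=1
  t=3, k=1, p=2
  t=6, k=1, p=3
  t=6, k=2, p=0
  t=8, k=2, p=1
  t=12, k=2, p=2
  t=18, k=2, p=3
  t=18, k=3, p=0
  t=21, k=3, p=1
  t=27, k=3, p=2
  t=36, k=3, p=3
  t=36, k=4, p=0
  t=40, k=4, p=1
  t=48, k=4, p=2
  t=60, k=4, p=3

Final answer: 60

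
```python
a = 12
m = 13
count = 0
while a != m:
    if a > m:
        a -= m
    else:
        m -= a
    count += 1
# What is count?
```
Trace:
  a=12
  a=12, m=13
  a=12, m=13, count=0
  a=12, m=1, count=1
  a=11, m=1, count=2
  a=10, m=1, count=3
  a=9, m=1, count=4
  a=8, m=1, count=5
  a=7, m=1, count=6
  a=6, m=1, count=7
  a=5, m=1, count=8
  a=4, m=1, count=9
  a=3, m=1, count=10
  a=2, m=1, count=11
  a=1, m=1, count=12

Final answer: 12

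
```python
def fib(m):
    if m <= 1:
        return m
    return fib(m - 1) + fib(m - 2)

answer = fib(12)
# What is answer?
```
Call trace (a repeated sub-call is expanded the first time; later identical calls just restate its return value):
fib(m=12)
  fib(m=11)
    fib(m=10)
      fib(m=9)
        fib(m=8)
          fib(m=7)
            fib(m=6)
              fib(m=5)
                fib(m=4)
                  fib(m=3)
                    fib(m=2)
                      fib(m=1)
                      -> return 1
                      fib(m=0)
                      -> return 0
                    -> return 1
                    fib(m=1)
                    -> return 1
                  -> return 2
                  fib(m=2) -> return 1  (same call as traced above)
                -> return 3
                fib(m=3) -> return 2  (same call as traced above)
              -> return 5
              fib(m=4) -> return 3  (same call as traced above)
            -> return 8
            fib(m=5) -> return 5  (same call as traced above)
          -> return 13
          fib(m=6) -> return 8  (same call as traced above)
        -> return 21
        fib(m=7) -> return 13  (same call as traced above)
      -> return 34
      fib(m=8) -> return 21  (same call as traced above)
    -> return 55
    fib(m=9) -> return 34  (same call as traced above)
  -> return 89
  fib(m=10) -> return 55  (same call as traced above)
-> return 144

Final answer: 144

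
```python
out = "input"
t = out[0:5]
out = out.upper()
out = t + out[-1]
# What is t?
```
Trace:
  out='input'
  out='input', t='input'
  out='INPUT', t='input'
  out='inputT', t='input'

Final answer: 'input'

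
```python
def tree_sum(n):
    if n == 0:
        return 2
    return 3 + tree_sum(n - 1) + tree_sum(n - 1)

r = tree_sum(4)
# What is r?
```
Call trace (a repeated sub-call is expanded the first time; later identical calls just restate its return value):
tree_sum(n=4)
  tree_sum(n=3)
    tree_sum(n=2)
      tree_sum(n=1)
        tree_sum(n=0)
        -> return 2
        tree_sum(n=0)
        -> return 2
      -> return 7
      tree_sum(n=1) -> return 7  (same call as traced above)
    -> return 17
    tree_sum(n=2) -> return 17  (same call as traced above)
  -> return 37
  tree_sum(n=3) -> return 37  (same call as traced above)
-> return 77

Final answer: 77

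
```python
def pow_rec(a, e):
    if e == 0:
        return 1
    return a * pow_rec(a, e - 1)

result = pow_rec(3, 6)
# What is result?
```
Call trace:
pow_rec(a=3, e=6)
  pow_rec(a=3, e=5)
    pow_rec(a=3, e=4)
      pow_rec(a=3, e=3)
        pow_rec(a=3, e=2)
          pow_rec(a=3, e=1)
            pow_rec(a=3, e=0)
            -> return 1
          -> return 3
        -> return 9
      -> return 27
    -> return 81
  -> return 243
-> return 729

Final answer: 729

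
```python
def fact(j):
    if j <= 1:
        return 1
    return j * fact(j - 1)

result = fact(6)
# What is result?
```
Call trace:
fact(j=6)
  fact(j=5)
    fact(j=4)
      fact(j=3)
        fact(j=2)
          fact(j=1)
          -> return 1
        -> return 2
      -> return 6
    -> return 24
  -> return 120
-> return 720

Final answer: 720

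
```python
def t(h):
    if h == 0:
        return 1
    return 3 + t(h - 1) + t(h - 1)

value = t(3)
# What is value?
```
Call trace (a repeated sub-call is expanded the first time; later identical calls just restate its return value):
t(h=3)
  t(h=2)
    t(h=1)
      t(h=0)
      -> return 1
      t(h=0)
      -> return 1
    -> return 5
    t(h=1) -> return 5  (same call as traced above)
  -> return 13
  t(h=2) -> return 13  (same call as traced above)
-> return 29

Final answer: 29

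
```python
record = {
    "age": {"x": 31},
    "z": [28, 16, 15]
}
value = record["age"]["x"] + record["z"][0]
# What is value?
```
Trace:
  record={'age': {'x': 31}, 'z': [28, 16, 15]}
  record={'age': {'x': 31}, 'z': [28, 16, 15]}, value=59

Final answer: 59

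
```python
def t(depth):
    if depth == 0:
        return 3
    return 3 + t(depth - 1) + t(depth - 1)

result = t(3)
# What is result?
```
Call trace (a repeated sub-call is expanded the first time; later identical calls just restate its return value):
t(depth=3)
  t(depth=2)
    t(depth=1)
      t(depth=0)
      -> return 3
      t(depth=0)
      -> return 3
    -> return 9
    t(depth=1) -> return 9  (same call as traced above)
  -> return 21
  t(depth=2) -> return 21  (same call as traced above)
-> return 45

Final answer: 45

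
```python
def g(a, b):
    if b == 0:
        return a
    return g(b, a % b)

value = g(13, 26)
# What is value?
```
Call trace:
g(a=13, b=26)
  g(a=26, b=13)
    g(a=13, b=0)
    -> return 13
  -> return 13
-> return 13

Final answer: 13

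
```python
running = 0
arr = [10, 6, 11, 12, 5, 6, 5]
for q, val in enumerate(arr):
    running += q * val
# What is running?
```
Trace:
  running=0
  running=0, q=0, val=10
  running=6, q=1, val=6
  running=28, q=2, val=11
  running=64, q=3, val=12
  running=84, q=4, val=5
  running=114, q=5, val=6
  running=144, q=6, val=5

Final answer: 144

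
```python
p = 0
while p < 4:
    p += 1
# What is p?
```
Trace:
  p=0
  p=1
  p=2
  p=3
  p=4

Final answer: 4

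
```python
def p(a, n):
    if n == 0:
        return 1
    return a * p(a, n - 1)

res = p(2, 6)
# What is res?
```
Call trace:
p(a=2, n=6)
  p(a=2, n=5)
    p(a=2, n=4)
      p(a=2, n=3)
        p(a=2, n=2)
          p(a=2, n=1)
            p(a=2, n=0)
            -> return 1
          -> return 2
        -> return 4
      -> return 8
    -> return 16
  -> return 32
-> return 64

Final answer: 64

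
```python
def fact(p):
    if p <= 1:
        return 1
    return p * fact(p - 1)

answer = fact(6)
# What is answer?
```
Call trace:
fact(p=6)
  fact(p=5)
    fact(p=4)
      fact(p=3)
        fact(p=2)
          fact(p=1)
          -> return 1
        -> return 2
      -> return 6
    -> return 24
  -> return 120
-> return 720

Final answer: 720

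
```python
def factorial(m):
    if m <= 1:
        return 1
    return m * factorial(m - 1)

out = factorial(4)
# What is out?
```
Call trace:
factorial(m=4)
  factorial(m=3)
    factorial(m=2)
      factorial(m=1)
      -> return 1
    -> return 2
  -> return 6
-> return 24

Final answer: 24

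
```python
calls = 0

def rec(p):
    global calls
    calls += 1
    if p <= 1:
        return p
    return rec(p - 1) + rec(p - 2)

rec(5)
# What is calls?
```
Call trace (a repeated sub-call is expanded the first time; later identical calls just restate its return value):
rec(p=5)
  rec(p=4)
    rec(p=3)
      rec(p=2)
        rec(p=1)
        -> return 1
        rec(p=0)
        -> return 0
      -> return 1
      rec(p=1)
      -> return 1
    -> return 2
    rec(p=2) -> return 1  (same call as traced above)
  -> return 3
  rec(p=3) -> return 2  (same call as traced above)
-> return 5

calls is incremented once per call, so count the calls in each subtree. Let C(p) = number of calls made by rec(p).
C(0) = C(1) = 1 (base case, no recursion); C(p) = 1 + C(p - 1) + C(p - 2) otherwise.
C(2) = 1 + C(1) + C(0) = 1 + 1 + 1 = 3
C(3) = 1 + C(2) + C(1) = 1 + 3 + 1 = 5
C(4) = 1 + C(3) + C(2) = 1 + 5 + 3 = 9
C(5) = 1 + C(4) + C(3) = 1 + 9 + 5 = 15
calls = C(5) = 15

Final answer: 15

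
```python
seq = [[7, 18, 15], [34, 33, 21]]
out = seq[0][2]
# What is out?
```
Trace:
  seq=[[7, 18, 15], [34, 33, 21]]
  seq=[[7, 18, 15], [34, 33, 21]], out=15

Final answer: 15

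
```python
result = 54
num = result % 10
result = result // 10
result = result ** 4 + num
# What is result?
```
Trace:
  result=54
  result=54, num=4
  result=5, num=4
  result=629, num=4

Final answer: 629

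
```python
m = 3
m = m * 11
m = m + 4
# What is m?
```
Trace:
  m=3
  m=33
  m=37

Final answer: 37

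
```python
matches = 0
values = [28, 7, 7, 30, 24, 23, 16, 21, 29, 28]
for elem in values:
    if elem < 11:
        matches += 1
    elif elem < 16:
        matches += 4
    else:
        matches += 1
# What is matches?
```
Trace:
  matches=0
  matches=1, elem=28
  matches=2, elem=7
  matches=3, elem=7
  matches=4, elem=30
  matches=5, elem=24
  matches=6, elem=23
  matches=7, elem=16
  matches=8, elem=21
  matches=9, elem=29
  matches=10, elem=28

Final answer: 10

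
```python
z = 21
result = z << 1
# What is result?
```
Trace:
  z=21
  z=21, result=42

Final answer: 42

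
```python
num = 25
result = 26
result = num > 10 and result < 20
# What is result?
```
Trace:
  num=25
  num=25, result=26
  num=25, result=False

Final answer: False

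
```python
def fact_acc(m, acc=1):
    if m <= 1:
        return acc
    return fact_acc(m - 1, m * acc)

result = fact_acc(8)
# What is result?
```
Call trace:
fact_acc(m=8, acc=1)
  fact_acc(m=7, acc=8)
    fact_acc(m=6, acc=56)
      fact_acc(m=5, acc=336)
        fact_acc(m=4, acc=1680)
          fact_acc(m=3, acc=6720)
            fact_acc(m=2, acc=20160)
              fact_acc(m=1, acc=40320)
              -> return 40320
            -> return 40320
          -> return 40320
        -> return 40320
      -> return 40320
    -> return 40320
  -> return 40320
-> return 40320

Final answer: 40320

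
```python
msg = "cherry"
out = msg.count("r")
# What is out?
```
Trace:
  msg='cherry'
  msg='cherry', out=2

Final answer: 2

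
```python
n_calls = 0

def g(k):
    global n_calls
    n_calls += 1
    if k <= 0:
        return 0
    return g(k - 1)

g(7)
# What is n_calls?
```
Call trace:
g(k=7)
  g(k=6)
    g(k=5)
      g(k=4)
        g(k=3)
          g(k=2)
            g(k=1)
              g(k=0)
              -> return 0
            -> return 0
          -> return 0
        -> return 0
      -> return 0
    -> return 0
  -> return 0
-> return 0

n_calls is incremented once per call. g is entered once for each k = 7, 6, 5, 4, 3, 2, 1, 0 (the k <= 0 call returns without recursing), i.e. 7 + 1 calls.
n_calls = 8

Final answer: 8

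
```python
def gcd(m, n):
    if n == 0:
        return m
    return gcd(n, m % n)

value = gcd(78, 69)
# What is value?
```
Call trace:
gcd(m=78, n=69)
  gcd(m=69, n=9)
    gcd(m=9, n=6)
      gcd(m=6, n=3)
        gcd(m=3, n=0)
        -> return 3
      -> return 3
    -> return 3
  -> return 3
-> return 3

Final answer: 3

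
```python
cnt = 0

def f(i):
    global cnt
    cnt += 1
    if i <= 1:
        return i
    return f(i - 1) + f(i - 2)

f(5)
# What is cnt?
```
Call trace (a repeated sub-call is expanded the first time; later identical calls just restate its return value):
f(i=5)
  f(i=4)
    f(i=3)
      f(i=2)
        f(i=1)
        -> return 1
        f(i=0)
        -> return 0
      -> return 1
      f(i=1)
      -> return 1
    -> return 2
    f(i=2) -> return 1  (same call as traced above)
  -> return 3
  f(i=3) -> return 2  (same call as traced above)
-> return 5

cnt is incremented once per call, so count the calls in each subtree. Let C(i) = number of calls made by f(i).
C(0) = C(1) = 1 (base case, no recursion); C(i) = 1 + C(i - 1) + C(i - 2) otherwise.
C(2) = 1 + C(1) + C(0) = 1 + 1 + 1 = 3
C(3) = 1 + C(2) + C(1) = 1 + 3 + 1 = 5
C(4) = 1 + C(3) + C(2) = 1 + 5 + 3 = 9
C(5) = 1 + C(4) + C(3) = 1 + 9 + 5 = 15
cnt = C(5) = 15

Final answer: 15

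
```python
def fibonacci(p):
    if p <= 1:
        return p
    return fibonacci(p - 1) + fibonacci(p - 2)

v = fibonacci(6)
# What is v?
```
Call trace (a repeated sub-call is expanded the first time; later identical calls just restate its return value):
fibonacci(p=6)
  fibonacci(p=5)
    fibonacci(p=4)
      fibonacci(p=3)
        fibonacci(p=2)
          fibonacci(p=1)
          -> return 1
          fibonacci(p=0)
          -> return 0
        -> return 1
        fibonacci(p=1)
        -> return 1
      -> return 2
      fibonacci(p=2) -> return 1  (same call as traced above)
    -> return 3
    fibonacci(p=3) -> return 2  (same call as traced above)
  -> return 5
  fibonacci(p=4) -> return 3  (same call as traced above)
-> return 8

Final answer: 8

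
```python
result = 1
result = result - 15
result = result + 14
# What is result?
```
Trace:
  result=1
  result=-14
  result=0

Final answer: 0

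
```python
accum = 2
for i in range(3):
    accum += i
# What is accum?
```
Trace:
  accum=2
  accum=2, i=0
  accum=3, i=1
  accum=5, i=2

Final answer: 5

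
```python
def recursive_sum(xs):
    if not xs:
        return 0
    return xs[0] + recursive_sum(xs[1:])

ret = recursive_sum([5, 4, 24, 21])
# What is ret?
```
Call trace:
recursive_sum(xs=[5, 4, 24, 21])
  recursive_sum(xs=[4, 24, 21])
    recursive_sum(xs=[24, 21])
      recursive_sum(xs=[21])
        recursive_sum(xs=[])
        -> return 0
      -> return 21
    -> return 45
  -> return 49
-> return 54

Final answer: 54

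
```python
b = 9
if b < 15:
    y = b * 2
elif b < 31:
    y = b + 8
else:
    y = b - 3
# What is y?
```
Trace:
  b=9
  b=9, y=18

Final answer: 18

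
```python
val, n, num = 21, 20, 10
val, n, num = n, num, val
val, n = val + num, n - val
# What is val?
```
Trace:
  val=21, n=20, num=10
  val=20, n=10, num=21
  val=41, n=-10, num=21

Final answer: 41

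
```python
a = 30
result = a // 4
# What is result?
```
Trace:
  a=30
  a=30, result=7

Final answer: 7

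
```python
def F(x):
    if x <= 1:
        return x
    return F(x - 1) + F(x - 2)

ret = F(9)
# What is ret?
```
Call trace (a repeated sub-call is expanded the first time; later identical calls just restate its return value):
F(x=9)
  F(x=8)
    F(x=7)
      F(x=6)
        F(x=5)
          F(x=4)
            F(x=3)
              F(x=2)
                F(x=1)
                -> return 1
                F(x=0)
                -> return 0
              -> return 1
              F(x=1)
              -> return 1
            -> return 2
            F(x=2) -> return 1  (same call as traced above)
          -> return 3
          F(x=3) -> return 2  (same call as traced above)
        -> return 5
        F(x=4) -> return 3  (same call as traced above)
      -> return 8
      F(x=5) -> return 5  (same call as traced above)
    -> return 13
    F(x=6) -> return 8  (same call as traced above)
  -> return 21
  F(x=7) -> return 13  (same call as traced above)
-> return 34

Final answer: 34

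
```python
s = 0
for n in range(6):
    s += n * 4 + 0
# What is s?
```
Trace:
  s=0
  s=0, n=0
  s=4, n=1
  s=12, n=2
  s=24, n=3
  s=40, n=4
  s=60, n=5

Final answer: 60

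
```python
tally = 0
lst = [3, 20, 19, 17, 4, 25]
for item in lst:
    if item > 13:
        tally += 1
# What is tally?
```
Trace:
  tally=0
  tally=0, item=3
  tally=1, item=20
  tally=2, item=19
  tally=3, item=17
  tally=3, item=4
  tally=4, item=25

Final answer: 4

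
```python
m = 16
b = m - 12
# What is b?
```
Trace:
  m=16
  m=16, b=4

Final answer: 4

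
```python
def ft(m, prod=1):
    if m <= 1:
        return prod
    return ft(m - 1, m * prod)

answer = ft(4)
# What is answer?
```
Call trace:
ft(m=4, prod=1)
  ft(m=3, prod=4)
    ft(m=2, prod=12)
      ft(m=1, prod=24)
      -> return 24
    -> return 24
  -> return 24
-> return 24

Final answer: 24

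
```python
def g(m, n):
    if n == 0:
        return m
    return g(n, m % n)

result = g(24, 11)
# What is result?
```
Call trace:
g(m=24, n=11)
  g(m=11, n=2)
    g(m=2, n=1)
      g(m=1, n=0)
      -> return 1
    -> return 1
  -> return 1
-> return 1

Final answer: 1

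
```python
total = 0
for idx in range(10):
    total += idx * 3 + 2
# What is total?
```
Trace:
  total=0
  total=2, idx=0
  total=7, idx=1
  total=15, idx=2
  total=26, idx=3
  total=40, idx=4
  total=57, idx=5
  total=77, idx=6
  total=100, idx=7
  total=126, idx=8
  total=155, idx=9

Final answer: 155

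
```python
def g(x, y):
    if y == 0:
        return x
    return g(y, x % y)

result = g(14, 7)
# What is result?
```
Call trace:
g(x=14, y=7)
  g(x=7, y=0)
  -> return 7
-> return 7

Final answer: 7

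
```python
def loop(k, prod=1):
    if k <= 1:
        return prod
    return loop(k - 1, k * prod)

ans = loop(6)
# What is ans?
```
Call trace:
loop(k=6, prod=1)
  loop(k=5, prod=6)
    loop(k=4, prod=30)
      loop(k=3, prod=120)
        loop(k=2, prod=360)
          loop(k=1, prod=720)
          -> return 720
        -> return 720
      -> return 720
    -> return 720
  -> return 720
-> return 720

Final answer: 720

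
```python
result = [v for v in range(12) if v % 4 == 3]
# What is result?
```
Trace:
  v=0
  v=1
  v=2
  v=3
  v=4
  v=5
  v=6
  v=7
  v=8
  v=9
  v=10
  v=11
  result=[3, 7, 11]

Final answer: [3, 7, 11]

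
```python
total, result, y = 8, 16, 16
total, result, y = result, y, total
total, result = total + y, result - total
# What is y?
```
Trace:
  total=8, result=16, y=16
  total=16, result=16, y=8
  total=24, result=0, y=8

Final answer: 8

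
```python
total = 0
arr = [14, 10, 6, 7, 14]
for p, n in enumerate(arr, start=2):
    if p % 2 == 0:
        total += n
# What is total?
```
Trace:
  total=0
  total=14, p=2, n=14
  total=14, p=3, n=10
  total=20, p=4, n=6
  total=20, p=5, n=7
  total=34, p=6, n=14

Final answer: 34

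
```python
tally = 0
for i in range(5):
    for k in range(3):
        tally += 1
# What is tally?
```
Trace:
  tally=0
  tally=1, i=0, k=0
  tally=2, i=0, k=1
  tally=3, i=0, k=2
  tally=4, i=1, k=0
  tally=5, i=1, k=1
  tally=6, i=1, k=2
  tally=7, i=2, k=0
  tally=8, i=2, k=1
  tally=9, i=2, k=2
  tally=10, i=3, k=0
  tally=11, i=3, k=1
  tally=12, i=3, k=2
  tally=13, i=4, k=0
  tally=14, i=4, k=1
  tally=15, i=4, k=2

Final answer: 15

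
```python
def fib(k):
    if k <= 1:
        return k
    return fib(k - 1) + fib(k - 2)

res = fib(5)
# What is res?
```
Call trace (a repeated sub-call is expanded the first time; later identical calls just restate its return value):
fib(k=5)
  fib(k=4)
    fib(k=3)
      fib(k=2)
        fib(k=1)
        -> return 1
        fib(k=0)
        -> return 0
      -> return 1
      fib(k=1)
      -> return 1
    -> return 2
    fib(k=2) -> return 1  (same call as traced above)
  -> return 3
  fib(k=3) -> return 2  (same call as traced above)
-> return 5

Final answer: 5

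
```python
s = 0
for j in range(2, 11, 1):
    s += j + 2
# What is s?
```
Trace:
  s=0
  s=4, j=2
  s=9, j=3
  s=15, j=4
  s=22, j=5
  s=30, j=6
  s=39, j=7
  s=49, j=8
  s=60, j=9
  s=72, j=10

Final answer: 72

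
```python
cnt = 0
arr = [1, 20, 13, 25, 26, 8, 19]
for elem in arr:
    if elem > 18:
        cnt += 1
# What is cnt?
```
Trace:
  cnt=0
  cnt=0, elem=1
  cnt=1, elem=20
  cnt=1, elem=13
  cnt=2, elem=25
  cnt=3, elem=26
  cnt=3, elem=8
  cnt=4, elem=19

Final answer: 4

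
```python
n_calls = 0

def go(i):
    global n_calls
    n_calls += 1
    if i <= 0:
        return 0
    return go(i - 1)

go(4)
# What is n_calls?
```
Call trace:
go(i=4)
  go(i=3)
    go(i=2)
      go(i=1)
        go(i=0)
        -> return 0
      -> return 0
    -> return 0
  -> return 0
-> return 0

n_calls is incremented once per call. go is entered once for each i = 4, 3, 2, 1, 0 (the i <= 0 call returns without recursing), i.e. 4 + 1 calls.
n_calls = 5

Final answer: 5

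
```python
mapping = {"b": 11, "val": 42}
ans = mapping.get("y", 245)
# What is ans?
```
Trace:
  mapping={'b': 11, 'val': 42}
  mapping={'b': 11, 'val': 42}, ans=245

Final answer: 245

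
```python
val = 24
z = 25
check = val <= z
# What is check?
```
Trace:
  val=24
  val=24, z=25
  val=24, z=25, check=True

Final answer: True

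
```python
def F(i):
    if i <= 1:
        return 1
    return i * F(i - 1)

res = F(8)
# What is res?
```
Call trace:
F(i=8)
  F(i=7)
    F(i=6)
      F(i=5)
        F(i=4)
          F(i=3)
            F(i=2)
              F(i=1)
              -> return 1
            -> return 2
          -> return 6
        -> return 24
      -> return 120
    -> return 720
  -> return 5040
-> return 40320

Final answer: 40320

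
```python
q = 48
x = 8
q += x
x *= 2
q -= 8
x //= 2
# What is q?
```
Trace:
  q=48
  q=48, x=8
  q=56, x=8
  q=56, x=16
  q=48, x=16
  q=48, x=8

Final answer: 48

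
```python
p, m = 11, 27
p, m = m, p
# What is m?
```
Trace:
  p=11, m=27
  p=27, m=11

Final answer: 11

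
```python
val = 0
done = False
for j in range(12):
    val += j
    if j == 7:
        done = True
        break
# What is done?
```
Trace:
  val=0
  val=0, done=False
  val=0, done=False, j=0
  val=1, done=False, j=1
  val=3, done=False, j=2
  val=6, done=False, j=3
  val=10, done=False, j=4
  val=15, done=False, j=5
  val=21, done=False, j=6
  val=28, done=True, j=7

Final answer: True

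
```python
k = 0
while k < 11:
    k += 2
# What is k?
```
Trace:
  k=0
  k=2
  k=4
  k=6
  k=8
  k=10
  k=12

Final answer: 12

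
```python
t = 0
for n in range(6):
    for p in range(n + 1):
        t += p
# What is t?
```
Trace:
  t=0
  t=0, n=0, p=0
  t=0, n=1, p=0
  t=1, n=1, p=1
  t=1, n=2, p=0
  t=2, n=2, p=1
  t=4, n=2, p=2
  t=4, n=3, p=0
  t=5, n=3, p=1
  t=7, n=3, p=2
  t=10, n=3, p=3
  t=10, n=4, p=0
  t=11, n=4, p=1
  t=13, n=4, p=2
  t=16, n=4, p=3
  t=20, n=4, p=4
  t=20, n=5, p=0
  t=21, n=5, p=1
  t=23, n=5, p=2
  t=26, n=5, p=3
  t=30, n=5, p=4
  t=35, n=5, p=5

Final answer: 35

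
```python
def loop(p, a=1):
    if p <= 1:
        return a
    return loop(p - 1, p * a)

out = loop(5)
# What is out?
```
Call trace:
loop(p=5, a=1)
  loop(p=4, a=5)
    loop(p=3, a=20)
      loop(p=2, a=60)
        loop(p=1, a=120)
        -> return 120
      -> return 120
    -> return 120
  -> return 120
-> return 120

Final answer: 120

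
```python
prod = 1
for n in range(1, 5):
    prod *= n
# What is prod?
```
Trace:
  prod=1
  prod=1, n=1
  prod=2, n=2
  prod=6, n=3
  prod=24, n=4

Final answer: 24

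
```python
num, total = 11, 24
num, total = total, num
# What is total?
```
Trace:
  num=11, total=24
  num=24, total=11

Final answer: 11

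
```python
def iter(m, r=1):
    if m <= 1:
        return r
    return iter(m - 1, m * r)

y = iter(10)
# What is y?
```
Call trace:
iter(m=10, r=1)
  iter(m=9, r=10)
    iter(m=8, r=90)
      iter(m=7, r=720)
        iter(m=6, r=5040)
          iter(m=5, r=30240)
            iter(m=4, r=151200)
              iter(m=3, r=604800)
                iter(m=2, r=1814400)
                  iter(m=1, r=3628800)
                  -> return 3628800
                -> return 3628800
              -> return 3628800
            -> return 3628800
          -> return 3628800
        -> return 3628800
      -> return 3628800
    -> return 3628800
  -> return 3628800
-> return 3628800

Final answer: 3628800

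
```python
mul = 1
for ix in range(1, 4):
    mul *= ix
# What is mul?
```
Trace:
  mul=1
  mul=1, ix=1
  mul=2, ix=2
  mul=6, ix=3

Final answer: 6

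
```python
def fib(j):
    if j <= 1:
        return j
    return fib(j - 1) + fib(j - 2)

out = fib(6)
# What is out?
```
Call trace (a repeated sub-call is expanded the first time; later identical calls just restate its return value):
fib(j=6)
  fib(j=5)
    fib(j=4)
      fib(j=3)
        fib(j=2)
          fib(j=1)
          -> return 1
          fib(j=0)
          -> return 0
        -> return 1
        fib(j=1)
        -> return 1
      -> return 2
      fib(j=2) -> return 1  (same call as traced above)
    -> return 3
    fib(j=3) -> return 2  (same call as traced above)
  -> return 5
  fib(j=4) -> return 3  (same call as traced above)
-> return 8

Final answer: 8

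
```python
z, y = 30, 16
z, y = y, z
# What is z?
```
Trace:
  z=30, y=16
  z=16, y=30

Final answer: 16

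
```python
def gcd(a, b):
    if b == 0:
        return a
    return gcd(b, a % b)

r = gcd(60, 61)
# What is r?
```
Call trace:
gcd(a=60, b=61)
  gcd(a=61, b=60)
    gcd(a=60, b=1)
      gcd(a=1, b=0)
      -> return 1
    -> return 1
  -> return 1
-> return 1

Final answer: 1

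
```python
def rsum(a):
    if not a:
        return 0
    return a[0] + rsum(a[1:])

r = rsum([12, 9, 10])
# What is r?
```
Call trace:
rsum(a=[12, 9, 10])
  rsum(a=[9, 10])
    rsum(a=[10])
      rsum(a=[])
      -> return 0
    -> return 10
  -> return 19
-> return 31

Final answer: 31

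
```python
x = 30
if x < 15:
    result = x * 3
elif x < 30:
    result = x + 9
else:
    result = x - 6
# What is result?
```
Trace:
  x=30
  x=30, result=24

Final answer: 24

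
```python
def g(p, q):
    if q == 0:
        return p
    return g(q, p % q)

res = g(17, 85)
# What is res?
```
Call trace:
g(p=17, q=85)
  g(p=85, q=17)
    g(p=17, q=0)
    -> return 17
  -> return 17
-> return 17

Final answer: 17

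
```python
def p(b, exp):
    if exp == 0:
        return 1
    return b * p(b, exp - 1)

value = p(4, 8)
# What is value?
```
Call trace:
p(b=4, exp=8)
  p(b=4, exp=7)
    p(b=4, exp=6)
      p(b=4, exp=5)
        p(b=4, exp=4)
          p(b=4, exp=3)
            p(b=4, exp=2)
              p(b=4, exp=1)
                p(b=4, exp=0)
                -> return 1
              -> return 4
            -> return 16
          -> return 64
        -> return 256
      -> return 1024
    -> return 4096
  -> return 16384
-> return 65536

Final answer: 65536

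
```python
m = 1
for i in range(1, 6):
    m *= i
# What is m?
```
Trace:
  m=1
  m=1, i=1
  m=2, i=2
  m=6, i=3
  m=24, i=4
  m=120, i=5

Final answer: 120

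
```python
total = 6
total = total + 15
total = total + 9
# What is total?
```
Trace:
  total=6
  total=21
  total=30

Final answer: 30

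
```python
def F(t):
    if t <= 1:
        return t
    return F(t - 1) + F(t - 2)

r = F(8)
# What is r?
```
Call trace (a repeated sub-call is expanded the first time; later identical calls just restate its return value):
F(t=8)
  F(t=7)
    F(t=6)
      F(t=5)
        F(t=4)
          F(t=3)
            F(t=2)
              F(t=1)
              -> return 1
              F(t=0)
              -> return 0
            -> return 1
            F(t=1)
            -> return 1
          -> return 2
          F(t=2) -> return 1  (same call as traced above)
        -> return 3
        F(t=3) -> return 2  (same call as traced above)
      -> return 5
      F(t=4) -> return 3  (same call as traced above)
    -> return 8
    F(t=5) -> return 5  (same call as traced above)
  -> return 13
  F(t=6) -> return 8  (same call as traced above)
-> return 21

Final answer: 21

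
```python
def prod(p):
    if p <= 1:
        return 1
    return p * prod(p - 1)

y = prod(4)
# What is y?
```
Call trace:
prod(p=4)
  prod(p=3)
    prod(p=2)
      prod(p=1)
      -> return 1
    -> return 2
  -> return 6
-> return 24

Final answer: 24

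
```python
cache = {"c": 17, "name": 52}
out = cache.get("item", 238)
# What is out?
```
Trace:
  cache={'c': 17, 'name': 52}
  cache={'c': 17, 'name': 52}, out=238

Final answer: 238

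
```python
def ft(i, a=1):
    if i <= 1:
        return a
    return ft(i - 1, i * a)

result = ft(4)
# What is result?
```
Call trace:
ft(i=4, a=1)
  ft(i=3, a=4)
    ft(i=2, a=12)
      ft(i=1, a=24)
      -> return 24
    -> return 24
  -> return 24
-> return 24

Final answer: 24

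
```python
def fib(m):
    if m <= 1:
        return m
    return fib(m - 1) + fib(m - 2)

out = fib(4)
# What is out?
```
Call trace (a repeated sub-call is expanded the first time; later identical calls just restate its return value):
fib(m=4)
  fib(m=3)
    fib(m=2)
      fib(m=1)
      -> return 1
      fib(m=0)
      -> return 0
    -> return 1
    fib(m=1)
    -> return 1
  -> return 2
  fib(m=2) -> return 1  (same call as traced above)
-> return 3

Final answer: 3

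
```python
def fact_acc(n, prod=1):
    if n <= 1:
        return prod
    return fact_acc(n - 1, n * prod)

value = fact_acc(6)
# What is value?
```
Call trace:
fact_acc(n=6, prod=1)
  fact_acc(n=5, prod=6)
    fact_acc(n=4, prod=30)
      fact_acc(n=3, prod=120)
        fact_acc(n=2, prod=360)
          fact_acc(n=1, prod=720)
          -> return 720
        -> return 720
      -> return 720
    -> return 720
  -> return 720
-> return 720

Final answer: 720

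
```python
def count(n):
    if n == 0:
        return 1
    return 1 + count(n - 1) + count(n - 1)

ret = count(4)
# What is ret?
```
Call trace (a repeated sub-call is expanded the first time; later identical calls just restate its return value):
count(n=4)
  count(n=3)
    count(n=2)
      count(n=1)
        count(n=0)
        -> return 1
        count(n=0)
        -> return 1
      -> return 3
      count(n=1) -> return 3  (same call as traced above)
    -> return 7
    count(n=2) -> return 7  (same call as traced above)
  -> return 15
  count(n=3) -> return 15  (same call as traced above)
-> return 31

Final answer: 31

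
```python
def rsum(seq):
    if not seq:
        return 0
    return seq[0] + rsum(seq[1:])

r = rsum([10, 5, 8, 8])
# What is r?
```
Call trace:
rsum(seq=[10, 5, 8, 8])
  rsum(seq=[5, 8, 8])
    rsum(seq=[8, 8])
      rsum(seq=[8])
        rsum(seq=[])
        -> return 0
      -> return 8
    -> return 16
  -> return 21
-> return 31

Final answer: 31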